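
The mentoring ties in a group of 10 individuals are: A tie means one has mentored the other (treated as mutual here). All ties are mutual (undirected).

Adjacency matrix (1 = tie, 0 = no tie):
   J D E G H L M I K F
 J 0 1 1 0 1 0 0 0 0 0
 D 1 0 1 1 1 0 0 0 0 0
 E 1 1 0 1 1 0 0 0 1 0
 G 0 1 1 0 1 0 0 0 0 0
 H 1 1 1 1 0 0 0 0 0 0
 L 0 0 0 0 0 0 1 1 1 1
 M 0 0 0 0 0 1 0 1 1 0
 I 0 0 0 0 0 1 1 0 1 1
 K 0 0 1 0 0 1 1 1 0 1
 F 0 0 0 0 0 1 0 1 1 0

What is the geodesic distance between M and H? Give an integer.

3

One shortest route is M – K – E – H, which uses 3 edges, and at distance 2 from M we only reach {E, F}, which does not include H. So d(M,H) = 3.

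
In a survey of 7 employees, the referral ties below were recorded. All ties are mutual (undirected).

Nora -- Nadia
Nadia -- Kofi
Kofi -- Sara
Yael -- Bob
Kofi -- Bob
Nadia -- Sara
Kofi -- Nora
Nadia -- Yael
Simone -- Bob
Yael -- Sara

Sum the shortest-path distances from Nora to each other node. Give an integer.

11

Distances from Nora: Bob:2, Kofi:1, Nadia:1, Sara:2, Simone:3, Yael:2.
Sum = 2 + 1 + 1 + 2 + 3 + 2 = 11.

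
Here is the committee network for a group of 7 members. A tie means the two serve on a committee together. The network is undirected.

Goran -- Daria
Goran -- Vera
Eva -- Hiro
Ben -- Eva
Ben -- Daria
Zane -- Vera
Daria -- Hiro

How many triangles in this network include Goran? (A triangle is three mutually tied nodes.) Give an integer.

Goran's neighbors are Daria and Vera, but none of them are tied to each other, so no triangle contains Goran.

0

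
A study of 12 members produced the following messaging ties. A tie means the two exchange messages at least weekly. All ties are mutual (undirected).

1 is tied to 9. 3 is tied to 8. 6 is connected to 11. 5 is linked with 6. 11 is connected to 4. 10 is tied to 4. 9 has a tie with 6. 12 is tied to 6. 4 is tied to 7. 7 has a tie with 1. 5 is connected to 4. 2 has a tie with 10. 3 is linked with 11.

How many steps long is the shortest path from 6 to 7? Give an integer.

One shortest route is 6 – 9 – 1 – 7, which uses 3 edges, and at distance 2 from 6 we only reach {1, 3, 4}, which does not include 7. So d(6,7) = 3.

3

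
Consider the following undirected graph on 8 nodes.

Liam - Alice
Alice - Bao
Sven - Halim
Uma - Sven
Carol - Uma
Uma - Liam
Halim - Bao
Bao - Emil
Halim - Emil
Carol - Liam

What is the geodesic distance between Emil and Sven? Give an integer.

2

One shortest route is Emil – Halim – Sven, which uses 2 edges, and Emil and Sven are not directly tied, so nothing shorter exists. So d(Emil,Sven) = 2.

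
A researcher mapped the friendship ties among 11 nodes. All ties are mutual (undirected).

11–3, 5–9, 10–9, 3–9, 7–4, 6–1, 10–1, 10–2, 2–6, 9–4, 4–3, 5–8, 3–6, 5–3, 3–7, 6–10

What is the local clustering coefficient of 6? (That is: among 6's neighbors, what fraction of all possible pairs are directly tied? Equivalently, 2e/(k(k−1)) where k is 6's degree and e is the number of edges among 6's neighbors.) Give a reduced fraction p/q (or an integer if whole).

6's neighbors: 1, 2, 3, and 10 (k = 4).
Possible neighbor pairs: C(4,2) = 6. Edges among them: 1–10, 2–10 → e = 2.
Clustering(6) = 2/6 = 1/3.

1/3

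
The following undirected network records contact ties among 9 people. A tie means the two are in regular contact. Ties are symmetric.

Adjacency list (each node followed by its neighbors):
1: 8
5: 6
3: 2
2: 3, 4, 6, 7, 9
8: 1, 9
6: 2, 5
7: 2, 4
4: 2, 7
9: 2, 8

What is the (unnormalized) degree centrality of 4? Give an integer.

4 is directly tied to 2 and 7. That is 2 neighbors, so the degree of 4 is 2.

2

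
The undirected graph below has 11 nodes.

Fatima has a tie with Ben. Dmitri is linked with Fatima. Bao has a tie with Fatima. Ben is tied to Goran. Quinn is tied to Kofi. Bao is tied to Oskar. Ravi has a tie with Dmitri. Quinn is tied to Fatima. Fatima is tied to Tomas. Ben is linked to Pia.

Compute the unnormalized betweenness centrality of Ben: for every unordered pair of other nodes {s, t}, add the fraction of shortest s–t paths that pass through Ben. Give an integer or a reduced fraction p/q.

Pairs whose geodesics pass through Ben — Kofi–Goran: 1; Kofi–Pia: 1; Bao–Goran: 1; Bao–Pia: 1; Oskar–Goran: 1; Oskar–Pia: 1; Ravi–Goran: 1; Ravi–Pia: 1; Goran–Tomas: 1; Goran–Fatima: 1; Goran–Quinn: 1; Goran–Dmitri: 1; Goran–Pia: 1; Tomas–Pia: 1 … (+3 more pairs).
All other pairs contribute 0.
Summing the contributions gives betweenness(Ben) = 17.

17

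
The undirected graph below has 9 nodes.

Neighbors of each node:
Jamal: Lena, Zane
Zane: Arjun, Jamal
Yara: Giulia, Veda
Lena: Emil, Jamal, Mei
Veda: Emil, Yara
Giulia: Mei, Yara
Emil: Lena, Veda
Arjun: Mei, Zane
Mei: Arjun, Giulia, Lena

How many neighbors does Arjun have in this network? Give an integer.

Arjun is directly tied to Mei and Zane. That is 2 neighbors, so the degree of Arjun is 2.

2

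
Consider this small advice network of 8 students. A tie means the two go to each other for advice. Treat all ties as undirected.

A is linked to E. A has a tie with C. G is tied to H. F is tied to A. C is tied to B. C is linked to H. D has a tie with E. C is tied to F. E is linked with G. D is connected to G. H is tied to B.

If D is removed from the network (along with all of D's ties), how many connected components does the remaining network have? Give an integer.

1

D's neighbors (E and G) remain reachable from one another through other ties, so the rest of the network stays in one piece.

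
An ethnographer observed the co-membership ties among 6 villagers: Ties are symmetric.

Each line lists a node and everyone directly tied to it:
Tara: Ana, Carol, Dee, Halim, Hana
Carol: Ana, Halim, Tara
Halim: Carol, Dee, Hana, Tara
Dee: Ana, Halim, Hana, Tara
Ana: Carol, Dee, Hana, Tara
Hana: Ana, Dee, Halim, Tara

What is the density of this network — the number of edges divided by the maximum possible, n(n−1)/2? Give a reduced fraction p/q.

There are 12 edges and 6 nodes, so the maximum possible is C(6,2) = 15.
Density = 12/15 = 4/5.

4/5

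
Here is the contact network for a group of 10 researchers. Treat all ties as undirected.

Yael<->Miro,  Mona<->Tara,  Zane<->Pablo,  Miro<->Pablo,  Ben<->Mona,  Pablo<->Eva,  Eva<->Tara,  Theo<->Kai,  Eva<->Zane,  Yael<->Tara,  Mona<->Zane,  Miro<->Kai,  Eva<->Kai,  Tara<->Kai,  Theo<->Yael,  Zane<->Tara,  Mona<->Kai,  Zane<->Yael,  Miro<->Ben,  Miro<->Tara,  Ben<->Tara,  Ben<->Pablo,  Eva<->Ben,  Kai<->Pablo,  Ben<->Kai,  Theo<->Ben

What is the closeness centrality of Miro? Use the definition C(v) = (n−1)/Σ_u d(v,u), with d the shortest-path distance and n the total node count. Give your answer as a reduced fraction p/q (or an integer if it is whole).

9/13

Distances from Miro: Ben:1, Eva:2, Kai:1, Mona:2, Pablo:1, Tara:1, Theo:2, Yael:1, Zane:2. Sum = 13.
n = 10, so closeness = 9/13.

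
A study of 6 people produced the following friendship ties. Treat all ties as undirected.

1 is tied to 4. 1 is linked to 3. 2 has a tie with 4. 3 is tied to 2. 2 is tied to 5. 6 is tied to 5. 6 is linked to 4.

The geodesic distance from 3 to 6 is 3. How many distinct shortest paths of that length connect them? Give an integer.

3

The shortest distance is 3. The length-3 paths are: 3–1–4–6; 3–2–4–6; 3–2–5–6.
That gives 3 distinct shortest paths.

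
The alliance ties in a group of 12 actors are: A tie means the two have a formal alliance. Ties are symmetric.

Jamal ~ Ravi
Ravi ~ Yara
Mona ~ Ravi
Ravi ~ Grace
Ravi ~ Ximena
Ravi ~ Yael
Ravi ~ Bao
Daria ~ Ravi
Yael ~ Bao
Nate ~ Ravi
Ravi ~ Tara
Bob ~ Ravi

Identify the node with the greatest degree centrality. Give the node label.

Degrees — Bao:2, Bob:1, Daria:1, Grace:1, Jamal:1, Mona:1, Nate:1, Ravi:11, Tara:1, Ximena:1, Yael:2, Yara:1.
The maximum is 11, attained only by Ravi.

Ravi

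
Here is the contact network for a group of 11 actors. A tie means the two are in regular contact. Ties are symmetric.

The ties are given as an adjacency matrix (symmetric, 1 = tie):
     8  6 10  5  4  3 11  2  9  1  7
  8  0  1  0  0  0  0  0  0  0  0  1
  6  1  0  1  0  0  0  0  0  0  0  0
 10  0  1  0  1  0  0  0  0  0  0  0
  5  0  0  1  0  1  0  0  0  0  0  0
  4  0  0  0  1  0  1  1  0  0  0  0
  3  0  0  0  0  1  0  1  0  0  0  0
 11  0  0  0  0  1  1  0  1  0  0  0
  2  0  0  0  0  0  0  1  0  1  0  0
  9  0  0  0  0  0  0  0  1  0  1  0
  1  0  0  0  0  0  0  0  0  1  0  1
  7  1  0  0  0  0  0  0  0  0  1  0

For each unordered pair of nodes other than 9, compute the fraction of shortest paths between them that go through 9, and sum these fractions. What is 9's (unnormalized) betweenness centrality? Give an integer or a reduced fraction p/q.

Pairs whose geodesics pass through 9 — 8–11: 1/2; 8–2: 1; 6–2: 1/2; 5–1: 1/2; 4–1: 1; 4–7: 1/2; 3–1: 1; 3–7: 1; 11–1: 1; 11–7: 1; 2–1: 1; 2–7: 1.
All other pairs contribute 0.
Summing the contributions gives betweenness(9) = 10.

10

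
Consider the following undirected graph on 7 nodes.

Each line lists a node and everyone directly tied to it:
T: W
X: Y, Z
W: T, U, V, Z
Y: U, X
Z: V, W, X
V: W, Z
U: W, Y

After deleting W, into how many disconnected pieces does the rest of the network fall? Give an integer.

2

Without W, the remaining ties split the others into: {U, V, X, Y, Z}; {T}.
That's 2 separate components.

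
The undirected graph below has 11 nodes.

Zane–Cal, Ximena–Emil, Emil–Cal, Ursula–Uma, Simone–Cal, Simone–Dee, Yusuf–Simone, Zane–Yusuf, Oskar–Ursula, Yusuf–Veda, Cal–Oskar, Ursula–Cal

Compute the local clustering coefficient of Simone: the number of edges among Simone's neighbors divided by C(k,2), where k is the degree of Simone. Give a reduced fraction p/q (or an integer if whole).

0

Simone's neighbors: Cal, Dee, and Yusuf (k = 3).
Possible neighbor pairs: C(3,2) = 3. Edges among them: none → e = 0.
Clustering(Simone) = 0/3 = 0.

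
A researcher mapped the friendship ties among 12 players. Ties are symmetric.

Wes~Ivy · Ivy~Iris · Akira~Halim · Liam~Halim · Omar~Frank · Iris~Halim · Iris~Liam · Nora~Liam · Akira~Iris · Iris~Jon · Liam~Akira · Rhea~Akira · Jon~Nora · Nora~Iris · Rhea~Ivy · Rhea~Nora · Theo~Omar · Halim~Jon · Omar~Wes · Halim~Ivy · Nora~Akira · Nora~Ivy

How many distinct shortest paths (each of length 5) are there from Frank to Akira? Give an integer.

4

The shortest distance is 5. The length-5 paths are: Frank–Omar–Wes–Ivy–Halim–Akira; Frank–Omar–Wes–Ivy–Nora–Akira; Frank–Omar–Wes–Ivy–Rhea–Akira; Frank–Omar–Wes–Ivy–Iris–Akira.
That gives 4 distinct shortest paths.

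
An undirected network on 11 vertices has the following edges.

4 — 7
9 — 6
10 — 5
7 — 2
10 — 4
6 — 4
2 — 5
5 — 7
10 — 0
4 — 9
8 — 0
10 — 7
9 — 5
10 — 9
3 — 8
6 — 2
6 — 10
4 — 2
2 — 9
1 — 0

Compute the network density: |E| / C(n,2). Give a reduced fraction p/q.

There are 20 edges and 11 nodes, so the maximum possible is C(11,2) = 55.
Density = 20/55 = 4/11.

4/11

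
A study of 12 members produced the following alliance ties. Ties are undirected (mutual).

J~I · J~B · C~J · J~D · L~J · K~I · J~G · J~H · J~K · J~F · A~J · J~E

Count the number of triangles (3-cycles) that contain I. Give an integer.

I's neighbors: J and K.
Neighbor pairs that are themselves tied: I–J–K. Each forms one triangle with I, for 1 in total.

1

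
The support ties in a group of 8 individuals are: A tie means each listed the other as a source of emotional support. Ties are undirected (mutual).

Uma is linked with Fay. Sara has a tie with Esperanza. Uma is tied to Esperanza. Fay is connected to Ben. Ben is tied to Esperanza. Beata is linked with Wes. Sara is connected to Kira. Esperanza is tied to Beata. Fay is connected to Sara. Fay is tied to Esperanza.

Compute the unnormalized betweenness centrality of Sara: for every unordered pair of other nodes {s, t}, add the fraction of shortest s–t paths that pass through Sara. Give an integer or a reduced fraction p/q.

6

Pairs whose geodesics pass through Sara — Uma–Kira: 2/2; Ben–Kira: 2/2; Esperanza–Kira: 1; Fay–Kira: 1; Kira–Wes: 1; Kira–Beata: 1.
All other pairs contribute 0.
Summing the contributions gives betweenness(Sara) = 6.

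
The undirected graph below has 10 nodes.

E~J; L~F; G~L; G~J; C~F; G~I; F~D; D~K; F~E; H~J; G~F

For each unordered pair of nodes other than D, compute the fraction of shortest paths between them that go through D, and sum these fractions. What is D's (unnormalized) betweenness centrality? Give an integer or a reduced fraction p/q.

8

Pairs whose geodesics pass through D — K–E: 1; K–I: 1; K–F: 1; K–L: 1; K–G: 1; K–J: 2/2; K–H: 2/2; K–C: 1.
All other pairs contribute 0.
Summing the contributions gives betweenness(D) = 8.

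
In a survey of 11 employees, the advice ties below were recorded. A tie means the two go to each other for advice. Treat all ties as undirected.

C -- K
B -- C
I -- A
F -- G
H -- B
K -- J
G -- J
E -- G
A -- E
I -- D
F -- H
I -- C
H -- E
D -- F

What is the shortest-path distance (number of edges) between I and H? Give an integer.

3

One shortest route is I – C – B – H, which uses 3 edges, and at distance 2 from I we only reach {B, E, F, K}, which does not include H. So d(I,H) = 3.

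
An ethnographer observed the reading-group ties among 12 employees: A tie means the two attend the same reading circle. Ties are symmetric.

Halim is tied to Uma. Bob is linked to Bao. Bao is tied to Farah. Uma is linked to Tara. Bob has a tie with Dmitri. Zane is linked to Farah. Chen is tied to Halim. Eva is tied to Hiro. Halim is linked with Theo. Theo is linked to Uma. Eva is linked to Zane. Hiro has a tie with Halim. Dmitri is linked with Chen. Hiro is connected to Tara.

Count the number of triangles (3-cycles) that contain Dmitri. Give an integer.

Dmitri's neighbors are Bob and Chen, but none of them are tied to each other, so no triangle contains Dmitri.

0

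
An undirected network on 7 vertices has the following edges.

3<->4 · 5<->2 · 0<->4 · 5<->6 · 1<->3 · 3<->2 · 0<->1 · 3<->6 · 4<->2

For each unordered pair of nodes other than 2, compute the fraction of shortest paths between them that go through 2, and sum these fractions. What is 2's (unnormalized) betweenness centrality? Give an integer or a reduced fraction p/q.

3

Pairs whose geodesics pass through 2 — 4–5: 1; 0–5: 1; 1–5: 1/2; 3–5: 1/2.
All other pairs contribute 0.
Summing the contributions gives betweenness(2) = 3.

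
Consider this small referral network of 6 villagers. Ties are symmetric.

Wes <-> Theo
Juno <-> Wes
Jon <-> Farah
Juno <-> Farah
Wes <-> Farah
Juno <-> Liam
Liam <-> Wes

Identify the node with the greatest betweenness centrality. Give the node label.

Unnormalized betweenness of each node: Farah:4, Jon:0, Juno:1, Liam:0, Theo:0, Wes:5.
Wes has the largest value, 5, making it the main broker — the node through which the most shortest paths run.

Wes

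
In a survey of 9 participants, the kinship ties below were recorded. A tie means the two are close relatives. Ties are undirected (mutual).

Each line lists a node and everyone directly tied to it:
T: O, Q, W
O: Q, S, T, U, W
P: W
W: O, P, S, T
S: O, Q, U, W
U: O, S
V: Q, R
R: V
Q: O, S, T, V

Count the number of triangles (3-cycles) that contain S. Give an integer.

3

S's neighbors: O, Q, U, and W.
Neighbor pairs that are themselves tied: S–O–Q; S–O–U; S–O–W. Each forms one triangle with S, for 3 in total.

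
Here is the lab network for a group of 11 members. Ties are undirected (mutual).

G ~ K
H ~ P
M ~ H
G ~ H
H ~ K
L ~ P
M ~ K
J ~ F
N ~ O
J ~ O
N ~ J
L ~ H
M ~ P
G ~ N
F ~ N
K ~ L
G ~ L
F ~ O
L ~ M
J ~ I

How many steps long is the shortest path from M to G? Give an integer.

2

One shortest route is M – H – G, which uses 2 edges, and M and G are not directly tied, so nothing shorter exists. So d(M,G) = 2.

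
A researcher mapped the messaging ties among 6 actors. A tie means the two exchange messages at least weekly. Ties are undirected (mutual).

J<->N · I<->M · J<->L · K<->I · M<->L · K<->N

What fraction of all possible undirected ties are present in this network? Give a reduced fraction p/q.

2/5

There are 6 edges and 6 nodes, so the maximum possible is C(6,2) = 15.
Density = 6/15 = 2/5.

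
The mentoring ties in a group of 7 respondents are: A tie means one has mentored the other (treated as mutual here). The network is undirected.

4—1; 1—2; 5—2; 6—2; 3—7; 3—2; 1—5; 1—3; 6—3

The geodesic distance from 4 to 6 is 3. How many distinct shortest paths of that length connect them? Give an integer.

The shortest distance is 3. The length-3 paths are: 4–1–2–6; 4–1–3–6.
That gives 2 distinct shortest paths.

2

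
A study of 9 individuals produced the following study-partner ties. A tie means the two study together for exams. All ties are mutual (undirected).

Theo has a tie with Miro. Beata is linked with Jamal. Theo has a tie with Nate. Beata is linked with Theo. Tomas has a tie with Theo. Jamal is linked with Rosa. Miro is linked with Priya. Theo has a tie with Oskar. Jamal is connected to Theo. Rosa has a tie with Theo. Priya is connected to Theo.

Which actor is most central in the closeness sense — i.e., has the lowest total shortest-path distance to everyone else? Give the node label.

Theo

Farness (sum of distances to all others) for each node — Beata:14, Jamal:13, Miro:14, Nate:15, Oskar:15, Priya:14, Rosa:14, Theo:8, Tomas:15.
The smallest farness is 8, for Theo, so Theo has the highest closeness.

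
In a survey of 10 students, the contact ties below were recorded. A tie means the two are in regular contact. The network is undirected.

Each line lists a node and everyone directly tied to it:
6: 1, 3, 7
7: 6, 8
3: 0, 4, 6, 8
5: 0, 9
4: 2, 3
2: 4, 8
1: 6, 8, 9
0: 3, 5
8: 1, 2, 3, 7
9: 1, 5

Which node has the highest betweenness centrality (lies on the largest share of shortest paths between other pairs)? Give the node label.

Unnormalized betweenness of each node: 0:19/4, 1:47/6, 2:17/12, 3:53/4, 4:19/12, 5:23/12, 6:55/12, 7:7/12, 8:131/12, 9:19/6.
3 has the largest value, 53/4, making it the main broker — the node through which the most shortest paths run.

3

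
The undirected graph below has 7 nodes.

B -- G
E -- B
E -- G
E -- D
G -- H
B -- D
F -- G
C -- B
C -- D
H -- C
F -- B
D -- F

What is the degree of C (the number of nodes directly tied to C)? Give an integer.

3

C is directly tied to B, D, and H. That is 3 neighbors, so the degree of C is 3.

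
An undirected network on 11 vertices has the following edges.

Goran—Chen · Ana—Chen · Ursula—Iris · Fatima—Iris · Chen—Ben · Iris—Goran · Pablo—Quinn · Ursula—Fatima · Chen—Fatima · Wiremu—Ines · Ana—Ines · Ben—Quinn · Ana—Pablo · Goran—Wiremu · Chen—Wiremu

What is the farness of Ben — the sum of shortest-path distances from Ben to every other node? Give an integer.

21

Distances from Ben: Ana:2, Chen:1, Fatima:2, Goran:2, Ines:3, Iris:3, Pablo:2, Quinn:1, Ursula:3, Wiremu:2.
Sum = 2 + 1 + 2 + 2 + 3 + 3 + 2 + 1 + 3 + 2 = 21.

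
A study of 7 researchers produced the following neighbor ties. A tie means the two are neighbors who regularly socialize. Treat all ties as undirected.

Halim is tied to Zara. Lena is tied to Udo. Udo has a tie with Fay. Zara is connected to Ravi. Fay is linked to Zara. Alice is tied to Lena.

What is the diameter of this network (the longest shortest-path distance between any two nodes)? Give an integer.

5

Eccentricity of each node (its greatest distance to any other): Alice:5, Fay:3, Halim:5, Lena:4, Ravi:5, Udo:3, Zara:4.
The maximum eccentricity is 5, realized for instance by the pair Ravi–Alice via Ravi – Zara – Fay – Udo – Lena – Alice. So the diameter is 5.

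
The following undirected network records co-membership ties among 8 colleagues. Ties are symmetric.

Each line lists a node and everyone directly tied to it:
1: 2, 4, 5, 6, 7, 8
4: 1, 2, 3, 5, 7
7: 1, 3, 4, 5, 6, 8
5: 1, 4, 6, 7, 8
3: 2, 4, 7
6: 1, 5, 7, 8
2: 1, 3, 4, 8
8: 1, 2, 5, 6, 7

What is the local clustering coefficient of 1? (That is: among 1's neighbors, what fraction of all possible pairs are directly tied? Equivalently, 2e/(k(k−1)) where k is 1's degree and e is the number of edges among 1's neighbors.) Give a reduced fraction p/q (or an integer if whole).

2/3

1's neighbors: 2, 4, 5, 6, 7, and 8 (k = 6).
Possible neighbor pairs: C(6,2) = 15. Edges among them: 2–4, 2–8, 4–5, 4–7, 5–6, 5–7, 5–8, 6–7, 6–8, 7–8 → e = 10.
Clustering(1) = 10/15 = 2/3.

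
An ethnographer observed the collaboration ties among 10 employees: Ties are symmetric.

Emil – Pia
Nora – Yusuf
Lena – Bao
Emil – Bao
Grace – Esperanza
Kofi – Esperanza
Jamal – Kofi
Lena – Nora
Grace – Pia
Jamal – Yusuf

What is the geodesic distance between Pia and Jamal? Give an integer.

One shortest route is Pia – Grace – Esperanza – Kofi – Jamal, which uses 4 edges, and at distance 3 from Pia we only reach {Kofi, Lena}, which does not include Jamal. So d(Pia,Jamal) = 4.

4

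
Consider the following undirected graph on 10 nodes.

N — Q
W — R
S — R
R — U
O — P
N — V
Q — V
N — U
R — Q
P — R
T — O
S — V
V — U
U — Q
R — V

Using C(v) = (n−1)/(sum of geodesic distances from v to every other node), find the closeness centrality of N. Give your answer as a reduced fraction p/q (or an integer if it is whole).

Distances from N: O:4, P:3, Q:1, R:2, S:2, T:5, U:1, V:1, W:3. Sum = 22.
n = 10, so closeness = 9/22.

9/22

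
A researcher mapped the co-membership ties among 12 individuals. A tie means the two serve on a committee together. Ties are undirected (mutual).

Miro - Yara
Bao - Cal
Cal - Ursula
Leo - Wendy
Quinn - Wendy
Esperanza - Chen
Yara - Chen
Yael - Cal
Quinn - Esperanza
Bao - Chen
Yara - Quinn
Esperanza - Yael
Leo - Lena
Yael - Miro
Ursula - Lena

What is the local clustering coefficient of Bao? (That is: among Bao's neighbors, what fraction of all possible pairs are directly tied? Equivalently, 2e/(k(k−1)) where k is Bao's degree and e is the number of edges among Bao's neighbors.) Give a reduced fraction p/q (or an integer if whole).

Bao's neighbors: Cal and Chen (k = 2).
Possible neighbor pairs: C(2,2) = 1. Edges among them: none → e = 0.
Clustering(Bao) = 0/1.

0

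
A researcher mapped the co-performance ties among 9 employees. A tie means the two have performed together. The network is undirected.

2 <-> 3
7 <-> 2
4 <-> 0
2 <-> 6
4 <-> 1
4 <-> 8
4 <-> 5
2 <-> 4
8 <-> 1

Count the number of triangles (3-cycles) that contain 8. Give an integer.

1

8's neighbors: 1 and 4.
Neighbor pairs that are themselves tied: 8–1–4. Each forms one triangle with 8, for 1 in total.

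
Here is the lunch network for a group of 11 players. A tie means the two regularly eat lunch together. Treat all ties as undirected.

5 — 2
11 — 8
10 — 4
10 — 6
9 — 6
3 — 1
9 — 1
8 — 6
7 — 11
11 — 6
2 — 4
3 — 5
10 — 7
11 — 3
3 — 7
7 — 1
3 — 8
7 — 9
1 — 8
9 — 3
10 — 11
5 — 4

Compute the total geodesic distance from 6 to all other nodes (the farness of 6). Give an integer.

Distances from 6: 1:2, 2:3, 3:2, 4:2, 5:3, 7:2, 8:1, 9:1, 10:1, 11:1.
Sum = 2 + 3 + 2 + 2 + 3 + 2 + 1 + 1 + 1 + 1 = 18.

18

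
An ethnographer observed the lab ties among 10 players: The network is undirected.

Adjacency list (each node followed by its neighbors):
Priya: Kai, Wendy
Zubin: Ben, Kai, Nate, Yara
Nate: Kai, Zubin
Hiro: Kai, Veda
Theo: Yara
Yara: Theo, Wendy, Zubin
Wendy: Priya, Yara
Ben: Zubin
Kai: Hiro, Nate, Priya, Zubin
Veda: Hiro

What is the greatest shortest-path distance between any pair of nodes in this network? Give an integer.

Eccentricity of each node (its greatest distance to any other): Ben:4, Hiro:4, Kai:3, Nate:3, Priya:3, Theo:5, Veda:5, Wendy:4, Yara:4, Zubin:3.
The maximum eccentricity is 5, realized for instance by the pair Veda–Theo via Veda – Hiro – Kai – Zubin – Yara – Theo. So the diameter is 5.

5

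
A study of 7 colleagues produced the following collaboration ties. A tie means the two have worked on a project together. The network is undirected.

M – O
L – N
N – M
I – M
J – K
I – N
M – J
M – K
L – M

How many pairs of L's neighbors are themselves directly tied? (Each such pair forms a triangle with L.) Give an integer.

1

L's neighbors: M and N.
Neighbor pairs that are themselves tied: L–M–N. Each forms one triangle with L, for 1 in total.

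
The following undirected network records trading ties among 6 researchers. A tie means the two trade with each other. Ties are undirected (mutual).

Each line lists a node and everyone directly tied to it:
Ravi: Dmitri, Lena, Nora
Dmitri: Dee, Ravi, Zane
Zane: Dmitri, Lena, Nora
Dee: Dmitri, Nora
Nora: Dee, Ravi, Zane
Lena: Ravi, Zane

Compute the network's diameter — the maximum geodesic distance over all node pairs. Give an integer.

Eccentricity of each node (its greatest distance to any other): Dee:3, Dmitri:2, Lena:3, Nora:2, Ravi:2, Zane:2.
The maximum eccentricity is 3, realized for instance by the pair Dee–Lena via Dee – Dmitri – Zane – Lena. So the diameter is 3.

3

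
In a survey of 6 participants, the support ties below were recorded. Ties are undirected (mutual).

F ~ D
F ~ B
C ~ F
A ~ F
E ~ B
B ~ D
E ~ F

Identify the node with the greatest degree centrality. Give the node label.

Degrees — A:1, B:3, C:1, D:2, E:2, F:5.
The maximum is 5, attained only by F.

F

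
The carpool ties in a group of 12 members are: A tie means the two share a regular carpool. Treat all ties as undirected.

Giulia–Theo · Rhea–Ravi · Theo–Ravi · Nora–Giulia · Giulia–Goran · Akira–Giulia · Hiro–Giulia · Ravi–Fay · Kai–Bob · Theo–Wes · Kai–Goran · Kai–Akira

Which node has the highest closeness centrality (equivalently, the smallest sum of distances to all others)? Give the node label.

Giulia

Farness (sum of distances to all others) for each node — Akira:26, Bob:42, Fay:38, Giulia:20, Goran:26, Hiro:30, Kai:32, Nora:30, Ravi:28, Rhea:38, Theo:22, Wes:32.
The smallest farness is 20, for Giulia, so Giulia has the highest closeness.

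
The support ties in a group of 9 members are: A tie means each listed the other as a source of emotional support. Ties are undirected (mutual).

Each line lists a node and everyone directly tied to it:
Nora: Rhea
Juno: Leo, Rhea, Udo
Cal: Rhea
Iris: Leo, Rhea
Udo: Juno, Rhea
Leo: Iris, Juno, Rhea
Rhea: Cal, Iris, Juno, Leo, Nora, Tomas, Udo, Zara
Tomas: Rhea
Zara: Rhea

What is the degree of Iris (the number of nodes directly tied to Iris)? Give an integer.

2

Iris is directly tied to Leo and Rhea. That is 2 neighbors, so the degree of Iris is 2.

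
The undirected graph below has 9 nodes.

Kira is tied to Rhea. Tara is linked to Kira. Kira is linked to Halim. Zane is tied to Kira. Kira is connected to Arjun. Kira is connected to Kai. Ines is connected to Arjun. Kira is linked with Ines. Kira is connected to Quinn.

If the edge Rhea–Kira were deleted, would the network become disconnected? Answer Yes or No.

Without the Rhea–Kira edge there is no alternate route between Rhea and Kira, so the network disconnects. It is a bridge.

Yes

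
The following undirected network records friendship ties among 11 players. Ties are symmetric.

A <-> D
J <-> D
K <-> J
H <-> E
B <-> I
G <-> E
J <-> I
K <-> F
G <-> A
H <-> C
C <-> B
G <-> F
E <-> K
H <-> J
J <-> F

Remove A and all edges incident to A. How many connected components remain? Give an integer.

1

A's neighbors (D and G) remain reachable from one another through other ties, so the rest of the network stays in one piece.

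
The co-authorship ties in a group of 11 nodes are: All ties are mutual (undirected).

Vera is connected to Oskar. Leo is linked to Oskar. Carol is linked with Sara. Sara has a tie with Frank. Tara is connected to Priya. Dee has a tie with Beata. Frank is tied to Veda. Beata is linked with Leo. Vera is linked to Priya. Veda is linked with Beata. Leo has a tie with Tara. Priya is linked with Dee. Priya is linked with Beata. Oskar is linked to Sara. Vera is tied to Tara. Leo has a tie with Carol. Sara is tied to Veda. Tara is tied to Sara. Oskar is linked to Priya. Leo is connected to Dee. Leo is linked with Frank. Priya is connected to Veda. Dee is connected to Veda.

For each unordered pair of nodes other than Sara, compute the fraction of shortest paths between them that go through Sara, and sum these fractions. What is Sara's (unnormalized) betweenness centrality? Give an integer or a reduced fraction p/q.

Pairs whose geodesics pass through Sara — Priya–Carol: 3/7; Vera–Carol: 2/4; Vera–Frank: 2/5; Veda–Carol: 1; Veda–Oskar: 1/2; Veda–Tara: 1/2; Carol–Oskar: 1/2; Carol–Tara: 1/2; Carol–Frank: 1/2; Oskar–Tara: 1/4; Oskar–Frank: 1/2; Tara–Frank: 1/2.
All other pairs contribute 0.
Summing the contributions gives betweenness(Sara) = 851/140.

851/140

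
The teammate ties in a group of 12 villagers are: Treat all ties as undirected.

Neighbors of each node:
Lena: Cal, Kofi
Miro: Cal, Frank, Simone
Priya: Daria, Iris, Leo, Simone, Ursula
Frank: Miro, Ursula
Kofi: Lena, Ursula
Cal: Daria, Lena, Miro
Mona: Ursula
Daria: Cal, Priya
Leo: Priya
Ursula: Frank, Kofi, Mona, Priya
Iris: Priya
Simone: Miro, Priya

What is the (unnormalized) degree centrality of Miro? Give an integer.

3

Miro is directly tied to Cal, Frank, and Simone. That is 3 neighbors, so the degree of Miro is 3.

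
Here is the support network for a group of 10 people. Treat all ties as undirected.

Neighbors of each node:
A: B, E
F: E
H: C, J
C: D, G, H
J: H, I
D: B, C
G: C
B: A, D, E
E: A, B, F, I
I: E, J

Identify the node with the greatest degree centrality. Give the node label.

Degrees — A:2, B:3, C:3, D:2, E:4, F:1, G:1, H:2, I:2, J:2.
The maximum is 4, attained only by E.

E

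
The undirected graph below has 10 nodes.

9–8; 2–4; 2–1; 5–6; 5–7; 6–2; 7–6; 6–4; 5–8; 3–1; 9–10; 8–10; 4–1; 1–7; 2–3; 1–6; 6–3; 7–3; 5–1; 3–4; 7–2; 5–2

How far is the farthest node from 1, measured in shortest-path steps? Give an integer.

3

Distances from 1: 2:1, 3:1, 4:1, 5:1, 6:1, 7:1, 8:2, 9:3, 10:3.
The largest is 3 (to 10 and 9), so the eccentricity of 1 is 3.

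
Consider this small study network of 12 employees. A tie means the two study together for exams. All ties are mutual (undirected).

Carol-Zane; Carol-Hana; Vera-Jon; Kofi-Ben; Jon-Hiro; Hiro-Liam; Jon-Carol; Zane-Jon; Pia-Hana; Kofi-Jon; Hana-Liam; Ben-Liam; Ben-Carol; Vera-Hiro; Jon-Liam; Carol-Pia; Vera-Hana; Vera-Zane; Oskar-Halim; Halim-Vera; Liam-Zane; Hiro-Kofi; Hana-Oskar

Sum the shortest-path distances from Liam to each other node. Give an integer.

Distances from Liam: Ben:1, Carol:2, Halim:3, Hana:1, Hiro:1, Jon:1, Kofi:2, Oskar:2, Pia:2, Vera:2, Zane:1.
Sum = 1 + 2 + 3 + 1 + 1 + 1 + 2 + 2 + 2 + 2 + 1 = 18.

18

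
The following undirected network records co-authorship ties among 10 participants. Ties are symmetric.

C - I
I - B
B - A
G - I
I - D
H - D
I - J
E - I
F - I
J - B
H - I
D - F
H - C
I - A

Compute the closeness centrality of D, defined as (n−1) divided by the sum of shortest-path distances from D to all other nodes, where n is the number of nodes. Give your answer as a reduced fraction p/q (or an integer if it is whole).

3/5

Distances from D: A:2, B:2, C:2, E:2, F:1, G:2, H:1, I:1, J:2. Sum = 15.
n = 10, so closeness = 9/15 = 3/5.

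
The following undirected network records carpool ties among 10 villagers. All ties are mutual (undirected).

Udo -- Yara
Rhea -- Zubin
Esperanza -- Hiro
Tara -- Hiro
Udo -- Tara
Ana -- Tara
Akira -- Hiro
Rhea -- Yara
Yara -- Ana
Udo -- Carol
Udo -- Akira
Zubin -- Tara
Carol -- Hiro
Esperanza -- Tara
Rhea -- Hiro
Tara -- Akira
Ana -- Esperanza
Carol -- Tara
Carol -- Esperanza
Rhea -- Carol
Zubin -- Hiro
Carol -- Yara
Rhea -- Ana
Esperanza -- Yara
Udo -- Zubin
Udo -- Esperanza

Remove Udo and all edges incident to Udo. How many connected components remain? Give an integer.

1

Udo's neighbors (Akira, Carol, Esperanza, Tara, Yara, and Zubin) remain reachable from one another through other ties, so the rest of the network stays in one piece.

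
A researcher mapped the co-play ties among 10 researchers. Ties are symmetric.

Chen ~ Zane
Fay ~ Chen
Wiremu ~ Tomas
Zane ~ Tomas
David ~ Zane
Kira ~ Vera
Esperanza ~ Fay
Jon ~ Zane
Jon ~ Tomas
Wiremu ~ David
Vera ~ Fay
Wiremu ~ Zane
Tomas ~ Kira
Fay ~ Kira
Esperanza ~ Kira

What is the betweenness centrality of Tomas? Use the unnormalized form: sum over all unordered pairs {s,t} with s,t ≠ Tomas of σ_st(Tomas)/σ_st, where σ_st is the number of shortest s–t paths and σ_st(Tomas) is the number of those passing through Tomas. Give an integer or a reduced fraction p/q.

71/6

Pairs whose geodesics pass through Tomas — Zane–Esperanza: 1/2; Zane–Kira: 1; Zane–Vera: 1/2; Wiremu–Jon: 1/2; Wiremu–Esperanza: 1; Wiremu–Fay: 1/2; Wiremu–Kira: 1; Wiremu–Vera: 1; David–Esperanza: 2/3; David–Kira: 2/2; David–Vera: 2/3; Jon–Esperanza: 1; Jon–Fay: 1/2; Jon–Kira: 1 … (+1 more pairs).
All other pairs contribute 0.
Summing the contributions gives betweenness(Tomas) = 71/6.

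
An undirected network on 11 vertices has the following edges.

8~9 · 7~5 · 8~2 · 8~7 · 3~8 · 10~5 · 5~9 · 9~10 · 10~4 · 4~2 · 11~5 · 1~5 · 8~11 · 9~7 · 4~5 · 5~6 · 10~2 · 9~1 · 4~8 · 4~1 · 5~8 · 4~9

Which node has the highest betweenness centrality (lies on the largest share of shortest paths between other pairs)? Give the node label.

5

Unnormalized betweenness of each node: 1:0, 2:1/2, 3:0, 4:7/2, 5:46/3, 6:0, 7:0, 8:83/6, 9:17/6, 10:1, 11:0.
5 has the largest value, 46/3, making it the main broker — the node through which the most shortest paths run.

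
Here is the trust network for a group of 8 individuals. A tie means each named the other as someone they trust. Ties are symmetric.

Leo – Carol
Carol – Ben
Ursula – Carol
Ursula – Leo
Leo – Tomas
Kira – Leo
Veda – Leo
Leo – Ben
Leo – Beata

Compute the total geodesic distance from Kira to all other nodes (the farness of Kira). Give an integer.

Distances from Kira: Beata:2, Ben:2, Carol:2, Leo:1, Tomas:2, Ursula:2, Veda:2.
Sum = 2 + 2 + 2 + 1 + 2 + 2 + 2 = 13.

13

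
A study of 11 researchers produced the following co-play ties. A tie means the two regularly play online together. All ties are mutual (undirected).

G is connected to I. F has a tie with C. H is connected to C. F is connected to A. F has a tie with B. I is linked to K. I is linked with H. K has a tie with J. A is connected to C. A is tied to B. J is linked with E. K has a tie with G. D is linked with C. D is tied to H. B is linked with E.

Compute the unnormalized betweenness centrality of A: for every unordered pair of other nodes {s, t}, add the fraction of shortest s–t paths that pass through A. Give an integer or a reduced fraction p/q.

7/2

Pairs whose geodesics pass through A — C–J: 1/3; C–E: 1/2; C–B: 1/2; D–E: 1/2; D–B: 1/2; H–E: 1/3; H–B: 1/2; I–B: 1/3.
All other pairs contribute 0.
Summing the contributions gives betweenness(A) = 7/2.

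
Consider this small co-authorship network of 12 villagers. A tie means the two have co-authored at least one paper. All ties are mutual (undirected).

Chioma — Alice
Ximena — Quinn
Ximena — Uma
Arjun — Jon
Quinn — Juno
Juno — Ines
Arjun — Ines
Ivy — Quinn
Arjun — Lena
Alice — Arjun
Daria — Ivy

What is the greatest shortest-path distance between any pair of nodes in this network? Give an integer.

Eccentricity of each node (its greatest distance to any other): Alice:6, Arjun:5, Chioma:7, Daria:7, Ines:4, Ivy:6, Jon:6, Juno:4, Lena:6, Quinn:5, Uma:7, Ximena:6.
The maximum eccentricity is 7, realized for instance by the pair Uma–Chioma via Uma – Ximena – Quinn – Juno – Ines – Arjun – Alice – Chioma. So the diameter is 7.

7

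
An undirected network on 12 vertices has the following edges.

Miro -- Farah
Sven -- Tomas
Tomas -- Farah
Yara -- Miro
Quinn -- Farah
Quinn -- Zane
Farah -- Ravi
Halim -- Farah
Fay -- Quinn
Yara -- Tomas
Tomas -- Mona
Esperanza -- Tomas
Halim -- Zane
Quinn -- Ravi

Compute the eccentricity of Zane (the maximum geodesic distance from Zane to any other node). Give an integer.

4

Distances from Zane: Esperanza:4, Farah:2, Fay:2, Halim:1, Miro:3, Mona:4, Quinn:1, Ravi:2, Sven:4, Tomas:3, Yara:4.
The largest is 4 (to Yara, Sven, Esperanza, and Mona), so the eccentricity of Zane is 4.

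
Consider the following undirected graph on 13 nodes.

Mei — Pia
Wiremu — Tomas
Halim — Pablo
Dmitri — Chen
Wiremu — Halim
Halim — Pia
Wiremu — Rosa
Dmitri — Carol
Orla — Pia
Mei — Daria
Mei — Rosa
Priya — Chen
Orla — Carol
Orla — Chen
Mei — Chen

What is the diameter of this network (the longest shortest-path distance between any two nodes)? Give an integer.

5

Eccentricity of each node (its greatest distance to any other): Carol:5, Chen:4, Daria:4, Dmitri:5, Halim:4, Mei:3, Orla:4, Pablo:5, Pia:3, Priya:5, Rosa:4, Tomas:5, Wiremu:4.
The maximum eccentricity is 5, realized for instance by the pair Priya–Pablo via Priya – Chen – Mei – Pia – Halim – Pablo. So the diameter is 5.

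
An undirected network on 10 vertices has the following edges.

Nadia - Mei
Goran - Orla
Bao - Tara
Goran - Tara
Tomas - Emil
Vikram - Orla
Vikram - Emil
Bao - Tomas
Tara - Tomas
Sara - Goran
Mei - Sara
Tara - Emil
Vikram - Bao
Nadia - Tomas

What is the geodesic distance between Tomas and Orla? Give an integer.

3

One shortest route is Tomas – Bao – Vikram – Orla, which uses 3 edges, and at distance 2 from Tomas we only reach {Goran, Mei, Vikram}, which does not include Orla. So d(Tomas,Orla) = 3.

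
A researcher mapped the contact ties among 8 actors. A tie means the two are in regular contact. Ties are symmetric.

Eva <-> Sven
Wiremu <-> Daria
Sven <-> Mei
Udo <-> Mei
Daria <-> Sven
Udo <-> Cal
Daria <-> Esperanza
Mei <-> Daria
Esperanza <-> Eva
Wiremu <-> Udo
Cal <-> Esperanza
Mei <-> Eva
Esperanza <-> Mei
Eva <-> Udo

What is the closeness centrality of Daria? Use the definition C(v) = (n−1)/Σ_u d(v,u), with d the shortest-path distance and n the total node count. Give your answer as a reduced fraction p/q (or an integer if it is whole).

7/10

Distances from Daria: Cal:2, Esperanza:1, Eva:2, Mei:1, Sven:1, Udo:2, Wiremu:1. Sum = 10.
n = 8, so closeness = 7/10.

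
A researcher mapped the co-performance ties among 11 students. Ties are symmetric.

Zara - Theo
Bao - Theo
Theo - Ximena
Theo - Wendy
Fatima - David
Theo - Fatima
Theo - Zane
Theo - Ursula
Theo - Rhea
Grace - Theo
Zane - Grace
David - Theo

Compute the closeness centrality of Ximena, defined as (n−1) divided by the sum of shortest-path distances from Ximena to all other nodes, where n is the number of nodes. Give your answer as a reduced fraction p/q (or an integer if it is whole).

10/19

Distances from Ximena: Bao:2, David:2, Fatima:2, Grace:2, Rhea:2, Theo:1, Ursula:2, Wendy:2, Zane:2, Zara:2. Sum = 19.
n = 11, so closeness = 10/19.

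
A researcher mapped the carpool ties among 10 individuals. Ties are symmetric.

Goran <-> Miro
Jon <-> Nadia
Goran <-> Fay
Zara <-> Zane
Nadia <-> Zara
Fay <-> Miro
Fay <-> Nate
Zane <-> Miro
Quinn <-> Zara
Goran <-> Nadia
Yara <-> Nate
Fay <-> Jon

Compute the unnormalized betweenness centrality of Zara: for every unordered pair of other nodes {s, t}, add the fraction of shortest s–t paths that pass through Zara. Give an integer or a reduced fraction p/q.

Pairs whose geodesics pass through Zara — Jon–Quinn: 1; Jon–Zane: 1/2; Nate–Quinn: 3/3; Fay–Quinn: 3/3; Nadia–Quinn: 1; Nadia–Zane: 1; Miro–Quinn: 1; Quinn–Goran: 1; Quinn–Yara: 3/3; Quinn–Zane: 1.
All other pairs contribute 0.
Summing the contributions gives betweenness(Zara) = 19/2.

19/2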